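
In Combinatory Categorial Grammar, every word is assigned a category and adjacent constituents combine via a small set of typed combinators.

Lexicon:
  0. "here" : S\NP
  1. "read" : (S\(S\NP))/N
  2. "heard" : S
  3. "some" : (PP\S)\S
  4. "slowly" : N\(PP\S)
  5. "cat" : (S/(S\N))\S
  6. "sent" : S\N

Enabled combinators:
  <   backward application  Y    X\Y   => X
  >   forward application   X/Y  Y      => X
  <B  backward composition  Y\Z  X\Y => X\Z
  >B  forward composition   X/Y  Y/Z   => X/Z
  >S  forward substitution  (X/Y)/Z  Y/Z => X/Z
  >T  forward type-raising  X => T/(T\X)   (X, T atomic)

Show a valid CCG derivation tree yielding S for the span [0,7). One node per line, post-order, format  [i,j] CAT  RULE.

[0,1] S\NP  lex  "here"
[1,2] (S\(S\NP))/N  lex  "read"
[2,3] S  lex  "heard"
[3,4] (PP\S)\S  lex  "some"
[2,4] PP\S  <  k=3
[4,5] N\(PP\S)  lex  "slowly"
[2,5] N  <  k=4
[1,5] S\(S\NP)  >  k=2
[0,5] S  <  k=1
[5,6] (S/(S\N))\S  lex  "cat"
[0,6] S/(S\N)  <  k=5
[6,7] S\N  lex  "sent"
[0,7] S  >  k=6

[0,7] S   >
  [0,6] S/(S\N)   <
    [0,5] S   <
      [0,1] "here" : S\NP
      [1,5] S\(S\NP)   >
        [1,2] "read" : (S\(S\NP))/N
        [2,5] N   <
          [2,4] PP\S   <
            [2,3] "heard" : S
            [3,4] "some" : (PP\S)\S
          [4,5] "slowly" : N\(PP\S)
    [5,6] "cat" : (S/(S\N))\S
  [6,7] "sent" : S\N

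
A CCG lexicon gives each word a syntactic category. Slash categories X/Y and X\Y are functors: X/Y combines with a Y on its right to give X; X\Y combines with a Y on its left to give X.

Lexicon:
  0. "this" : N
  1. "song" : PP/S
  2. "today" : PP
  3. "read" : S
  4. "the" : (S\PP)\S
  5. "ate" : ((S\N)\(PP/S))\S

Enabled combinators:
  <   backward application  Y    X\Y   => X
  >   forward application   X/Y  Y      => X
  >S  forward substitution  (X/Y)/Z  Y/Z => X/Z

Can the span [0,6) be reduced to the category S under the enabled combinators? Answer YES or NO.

YES

[0,6] S   <
  [0,1] "this" : N
  [1,6] S\N   <
    [1,2] "song" : PP/S
    [2,6] (S\N)\(PP/S)   <
      [2,5] S   <
        [2,3] "today" : PP
        [3,5] S\PP   <
          [3,4] "read" : S
          [4,5] "the" : (S\PP)\S
      [5,6] "ate" : ((S\N)\(PP/S))\S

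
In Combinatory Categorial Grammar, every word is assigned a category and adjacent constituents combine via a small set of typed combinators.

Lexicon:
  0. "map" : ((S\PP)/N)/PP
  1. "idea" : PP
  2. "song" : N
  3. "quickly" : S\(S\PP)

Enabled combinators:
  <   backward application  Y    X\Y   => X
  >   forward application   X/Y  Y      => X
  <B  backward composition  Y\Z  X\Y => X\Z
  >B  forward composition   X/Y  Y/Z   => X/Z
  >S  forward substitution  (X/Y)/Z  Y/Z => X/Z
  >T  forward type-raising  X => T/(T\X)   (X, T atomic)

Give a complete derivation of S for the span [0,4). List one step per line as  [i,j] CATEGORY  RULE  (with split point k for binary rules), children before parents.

[0,1] ((S\PP)/N)/PP  lex  "map"
[1,2] PP  lex  "idea"
[0,2] (S\PP)/N  >  k=1
[2,3] N  lex  "song"
[0,3] S\PP  >  k=2
[3,4] S\(S\PP)  lex  "quickly"
[0,4] S  <  k=3

[0,4] S   <
  [0,3] S\PP   >
    [0,2] (S\PP)/N   >
      [0,1] "map" : ((S\PP)/N)/PP
      [1,2] "idea" : PP
    [2,3] "song" : N
  [3,4] "quickly" : S\(S\PP)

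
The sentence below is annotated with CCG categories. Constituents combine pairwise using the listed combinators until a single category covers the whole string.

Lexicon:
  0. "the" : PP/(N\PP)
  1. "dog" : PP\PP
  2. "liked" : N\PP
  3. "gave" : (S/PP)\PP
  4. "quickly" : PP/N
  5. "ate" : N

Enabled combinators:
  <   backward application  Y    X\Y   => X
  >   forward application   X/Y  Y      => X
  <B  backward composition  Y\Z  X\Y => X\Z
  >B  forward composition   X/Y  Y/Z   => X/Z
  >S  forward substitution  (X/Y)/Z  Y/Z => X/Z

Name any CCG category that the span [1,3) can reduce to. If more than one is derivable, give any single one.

N\PP

[0,6] S   >
  [0,4] S/PP   <
    [0,3] PP   >
      [0,1] "the" : PP/(N\PP)
      [1,3] N\PP   <B
        [1,2] "dog" : PP\PP
        [2,3] "liked" : N\PP
    [3,4] "gave" : (S/PP)\PP
  [4,6] PP   >
    [4,5] "quickly" : PP/N
    [5,6] "ate" : N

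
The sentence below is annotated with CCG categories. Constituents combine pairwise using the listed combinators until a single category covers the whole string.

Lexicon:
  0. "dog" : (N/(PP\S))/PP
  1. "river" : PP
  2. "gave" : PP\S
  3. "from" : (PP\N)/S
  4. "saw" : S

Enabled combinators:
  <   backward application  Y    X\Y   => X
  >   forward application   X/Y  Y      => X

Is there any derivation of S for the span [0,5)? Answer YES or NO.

NO

(N/(PP\S))/PP PP PP\S (PP\N)/S S
CKY chart[0,5] = {PP}; S ∉ chart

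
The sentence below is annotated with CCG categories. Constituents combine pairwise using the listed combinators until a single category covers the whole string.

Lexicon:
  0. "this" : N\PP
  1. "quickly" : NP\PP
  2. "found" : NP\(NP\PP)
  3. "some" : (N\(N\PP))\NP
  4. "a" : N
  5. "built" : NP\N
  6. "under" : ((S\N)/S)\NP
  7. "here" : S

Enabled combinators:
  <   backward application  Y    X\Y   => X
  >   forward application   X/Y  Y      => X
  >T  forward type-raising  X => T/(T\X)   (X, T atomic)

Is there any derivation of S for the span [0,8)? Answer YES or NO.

[0,8] S   <
  [0,4] N   <
    [0,1] "this" : N\PP
    [1,4] N\(N\PP)   <
      [1,3] NP   <
        [1,2] "quickly" : NP\PP
        [2,3] "found" : NP\(NP\PP)
      [3,4] "some" : (N\(N\PP))\NP
  [4,8] S\N   >
    [4,7] (S\N)/S   <
      [4,6] NP   >
        [4,5] NP/(NP\N)   >T
          [4,5] "a" : N
        [5,6] "built" : NP\N
      [6,7] "under" : ((S\N)/S)\NP
    [7,8] "here" : S

YES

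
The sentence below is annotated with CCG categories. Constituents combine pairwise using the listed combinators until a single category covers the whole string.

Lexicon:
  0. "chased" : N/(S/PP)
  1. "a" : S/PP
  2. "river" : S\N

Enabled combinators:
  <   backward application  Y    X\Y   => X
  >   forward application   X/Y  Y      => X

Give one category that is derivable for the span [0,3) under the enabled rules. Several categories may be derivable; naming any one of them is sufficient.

S

[0,3] S   <
  [0,2] N   >
    [0,1] "chased" : N/(S/PP)
    [1,2] "a" : S/PP
  [2,3] "river" : S\N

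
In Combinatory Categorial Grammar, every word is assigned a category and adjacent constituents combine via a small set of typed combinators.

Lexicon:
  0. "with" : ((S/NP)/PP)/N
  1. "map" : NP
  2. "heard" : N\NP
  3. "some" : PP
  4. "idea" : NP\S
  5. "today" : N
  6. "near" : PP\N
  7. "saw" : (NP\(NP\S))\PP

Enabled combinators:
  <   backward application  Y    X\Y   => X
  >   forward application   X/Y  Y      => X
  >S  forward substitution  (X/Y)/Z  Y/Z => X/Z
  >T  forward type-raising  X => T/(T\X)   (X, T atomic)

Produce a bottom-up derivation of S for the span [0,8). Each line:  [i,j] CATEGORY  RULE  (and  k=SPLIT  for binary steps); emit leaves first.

[0,8] S   >
  [0,4] S/NP   >
    [0,3] (S/NP)/PP   >
      [0,1] "with" : ((S/NP)/PP)/N
      [1,3] N   >
        [1,2] N/(N\NP)   >T
          [1,2] "map" : NP
        [2,3] "heard" : N\NP
    [3,4] "some" : PP
  [4,8] NP   <
    [4,5] "idea" : NP\S
    [5,8] NP\(NP\S)   <
      [5,7] PP   <
        [5,6] "today" : N
        [6,7] "near" : PP\N
      [7,8] "saw" : (NP\(NP\S))\PP

[0,1] ((S/NP)/PP)/N  lex  "with"
[1,2] NP  lex  "map"
[1,2] N/(N\NP)  >T
[2,3] N\NP  lex  "heard"
[1,3] N  >  k=2
[0,3] (S/NP)/PP  >  k=1
[3,4] PP  lex  "some"
[0,4] S/NP  >  k=3
[4,5] NP\S  lex  "idea"
[5,6] N  lex  "today"
[6,7] PP\N  lex  "near"
[5,7] PP  <  k=6
[7,8] (NP\(NP\S))\PP  lex  "saw"
[5,8] NP\(NP\S)  <  k=7
[4,8] NP  <  k=5
[0,8] S  >  k=4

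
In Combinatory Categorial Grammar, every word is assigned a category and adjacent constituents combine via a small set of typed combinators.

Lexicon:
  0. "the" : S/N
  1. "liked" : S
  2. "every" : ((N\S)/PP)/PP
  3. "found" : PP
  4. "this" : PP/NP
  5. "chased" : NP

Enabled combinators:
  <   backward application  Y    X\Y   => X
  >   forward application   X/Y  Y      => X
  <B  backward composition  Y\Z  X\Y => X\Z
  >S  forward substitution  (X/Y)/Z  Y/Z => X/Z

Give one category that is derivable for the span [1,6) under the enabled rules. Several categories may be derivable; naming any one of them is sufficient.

[0,6] S   >
  [0,1] "the" : S/N
  [1,6] N   <
    [1,2] "liked" : S
    [2,6] N\S   >
      [2,4] (N\S)/PP   >
        [2,3] "every" : ((N\S)/PP)/PP
        [3,4] "found" : PP
      [4,6] PP   >
        [4,5] "this" : PP/NP
        [5,6] "chased" : NP

N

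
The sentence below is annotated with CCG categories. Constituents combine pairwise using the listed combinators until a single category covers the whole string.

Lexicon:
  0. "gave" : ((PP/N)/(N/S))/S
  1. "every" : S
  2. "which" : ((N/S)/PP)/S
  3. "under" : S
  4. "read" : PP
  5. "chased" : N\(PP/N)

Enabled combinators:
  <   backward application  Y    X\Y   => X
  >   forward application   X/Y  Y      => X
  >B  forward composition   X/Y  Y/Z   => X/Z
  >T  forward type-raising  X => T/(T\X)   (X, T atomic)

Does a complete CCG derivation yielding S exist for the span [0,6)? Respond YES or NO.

NO

((PP/N)/(N/S))/S S ((N/S)/PP)/S S PP N\(PP/N)
CKY chart[0,6] = {N, N/(N\N), NP/(NP\N), PP/(PP\N), S/(S\N)}; S ∉ chart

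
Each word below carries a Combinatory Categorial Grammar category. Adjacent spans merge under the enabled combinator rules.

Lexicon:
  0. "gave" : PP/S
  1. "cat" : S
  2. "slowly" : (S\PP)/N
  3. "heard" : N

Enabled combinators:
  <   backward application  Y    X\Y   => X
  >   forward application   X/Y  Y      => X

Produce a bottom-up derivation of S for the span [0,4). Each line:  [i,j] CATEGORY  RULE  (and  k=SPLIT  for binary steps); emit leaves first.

[0,4] S   <
  [0,2] PP   >
    [0,1] "gave" : PP/S
    [1,2] "cat" : S
  [2,4] S\PP   >
    [2,3] "slowly" : (S\PP)/N
    [3,4] "heard" : N

[0,1] PP/S  lex  "gave"
[1,2] S  lex  "cat"
[0,2] PP  >  k=1
[2,3] (S\PP)/N  lex  "slowly"
[3,4] N  lex  "heard"
[2,4] S\PP  >  k=3
[0,4] S  <  k=2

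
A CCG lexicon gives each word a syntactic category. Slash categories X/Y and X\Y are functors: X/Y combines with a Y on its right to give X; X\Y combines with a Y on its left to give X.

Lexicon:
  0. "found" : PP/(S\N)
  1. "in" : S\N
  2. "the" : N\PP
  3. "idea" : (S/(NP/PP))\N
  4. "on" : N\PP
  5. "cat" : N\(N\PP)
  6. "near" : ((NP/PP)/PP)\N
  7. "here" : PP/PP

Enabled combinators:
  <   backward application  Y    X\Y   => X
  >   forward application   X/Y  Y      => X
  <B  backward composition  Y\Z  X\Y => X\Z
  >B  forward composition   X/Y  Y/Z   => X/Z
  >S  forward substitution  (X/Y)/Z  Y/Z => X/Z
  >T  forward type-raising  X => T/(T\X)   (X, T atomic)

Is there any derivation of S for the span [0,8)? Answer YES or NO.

[0,8] S   >
  [0,4] S/(NP/PP)   <
    [0,3] N   <
      [0,2] PP   >
        [0,1] "found" : PP/(S\N)
        [1,2] "in" : S\N
      [2,3] "the" : N\PP
    [3,4] "idea" : (S/(NP/PP))\N
  [4,8] NP/PP   >S
    [4,7] (NP/PP)/PP   <
      [4,6] N   <
        [4,5] "on" : N\PP
        [5,6] "cat" : N\(N\PP)
      [6,7] "near" : ((NP/PP)/PP)\N
    [7,8] "here" : PP/PP

YES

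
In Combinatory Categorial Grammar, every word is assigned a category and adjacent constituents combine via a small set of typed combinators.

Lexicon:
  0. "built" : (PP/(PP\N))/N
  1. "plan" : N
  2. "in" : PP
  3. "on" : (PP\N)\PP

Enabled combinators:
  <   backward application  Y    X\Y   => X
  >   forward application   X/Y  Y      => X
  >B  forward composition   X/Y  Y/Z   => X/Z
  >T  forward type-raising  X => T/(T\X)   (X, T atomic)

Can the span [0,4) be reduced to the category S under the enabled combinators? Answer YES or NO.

(PP/(PP\N))/N N PP (PP\N)\PP
CKY chart[0,4] = {(PP/(PP\N))/(N\PP), N/(N\PP), NP/(NP\PP), PP, PP/(PP\PP), S/(S\PP)}; S ∉ chart

NO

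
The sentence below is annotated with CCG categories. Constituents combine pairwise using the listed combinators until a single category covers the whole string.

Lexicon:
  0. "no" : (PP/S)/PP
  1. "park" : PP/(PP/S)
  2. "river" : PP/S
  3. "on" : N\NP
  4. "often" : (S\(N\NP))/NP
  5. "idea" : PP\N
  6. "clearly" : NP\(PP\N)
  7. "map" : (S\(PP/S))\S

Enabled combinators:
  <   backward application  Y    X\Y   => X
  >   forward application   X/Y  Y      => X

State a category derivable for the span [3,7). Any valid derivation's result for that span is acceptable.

S

[0,8] S   <
  [0,3] PP/S   >
    [0,1] "no" : (PP/S)/PP
    [1,3] PP   >
      [1,2] "park" : PP/(PP/S)
      [2,3] "river" : PP/S
  [3,8] S\(PP/S)   <
    [3,7] S   <
      [3,4] "on" : N\NP
      [4,7] S\(N\NP)   >
        [4,5] "often" : (S\(N\NP))/NP
        [5,7] NP   <
          [5,6] "idea" : PP\N
          [6,7] "clearly" : NP\(PP\N)
    [7,8] "map" : (S\(PP/S))\S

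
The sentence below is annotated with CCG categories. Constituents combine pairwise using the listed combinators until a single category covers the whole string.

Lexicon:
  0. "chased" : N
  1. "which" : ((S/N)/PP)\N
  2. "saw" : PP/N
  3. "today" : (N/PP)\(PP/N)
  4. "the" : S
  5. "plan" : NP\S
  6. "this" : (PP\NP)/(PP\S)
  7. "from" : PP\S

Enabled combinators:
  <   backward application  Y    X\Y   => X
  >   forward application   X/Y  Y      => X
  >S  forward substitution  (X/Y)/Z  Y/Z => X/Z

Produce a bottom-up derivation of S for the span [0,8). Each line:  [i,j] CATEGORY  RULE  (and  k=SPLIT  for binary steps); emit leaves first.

[0,1] N  lex  "chased"
[1,2] ((S/N)/PP)\N  lex  "which"
[0,2] (S/N)/PP  <  k=1
[2,3] PP/N  lex  "saw"
[3,4] (N/PP)\(PP/N)  lex  "today"
[2,4] N/PP  <  k=3
[0,4] S/PP  >S  k=2
[4,5] S  lex  "the"
[5,6] NP\S  lex  "plan"
[4,6] NP  <  k=5
[6,7] (PP\NP)/(PP\S)  lex  "this"
[7,8] PP\S  lex  "from"
[6,8] PP\NP  >  k=7
[4,8] PP  <  k=6
[0,8] S  >  k=4

[0,8] S   >
  [0,4] S/PP   >S
    [0,2] (S/N)/PP   <
      [0,1] "chased" : N
      [1,2] "which" : ((S/N)/PP)\N
    [2,4] N/PP   <
      [2,3] "saw" : PP/N
      [3,4] "today" : (N/PP)\(PP/N)
  [4,8] PP   <
    [4,6] NP   <
      [4,5] "the" : S
      [5,6] "plan" : NP\S
    [6,8] PP\NP   >
      [6,7] "this" : (PP\NP)/(PP\S)
      [7,8] "from" : PP\S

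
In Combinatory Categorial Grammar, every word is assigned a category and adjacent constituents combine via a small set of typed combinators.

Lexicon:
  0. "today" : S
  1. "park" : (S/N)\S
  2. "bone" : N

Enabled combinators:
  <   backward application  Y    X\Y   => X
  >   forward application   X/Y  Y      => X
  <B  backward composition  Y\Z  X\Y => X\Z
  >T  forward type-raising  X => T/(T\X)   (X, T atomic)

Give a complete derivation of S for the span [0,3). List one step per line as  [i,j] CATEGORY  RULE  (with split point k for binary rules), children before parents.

[0,1] S  lex  "today"
[1,2] (S/N)\S  lex  "park"
[0,2] S/N  <  k=1
[2,3] N  lex  "bone"
[0,3] S  >  k=2

[0,3] S   >
  [0,2] S/N   <
    [0,1] "today" : S
    [1,2] "park" : (S/N)\S
  [2,3] "bone" : N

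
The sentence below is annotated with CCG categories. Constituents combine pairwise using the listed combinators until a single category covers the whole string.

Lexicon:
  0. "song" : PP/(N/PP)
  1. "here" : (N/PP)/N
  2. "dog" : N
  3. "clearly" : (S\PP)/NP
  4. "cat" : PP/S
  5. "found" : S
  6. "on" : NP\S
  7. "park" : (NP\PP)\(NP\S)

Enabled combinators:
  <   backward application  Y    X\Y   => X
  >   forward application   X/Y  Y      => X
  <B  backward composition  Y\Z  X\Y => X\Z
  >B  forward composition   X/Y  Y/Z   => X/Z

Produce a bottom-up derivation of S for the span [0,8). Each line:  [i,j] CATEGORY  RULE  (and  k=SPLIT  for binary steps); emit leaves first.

[0,8] S   <
  [0,3] PP   >
    [0,2] PP/N   >B
      [0,1] "song" : PP/(N/PP)
      [1,2] "here" : (N/PP)/N
    [2,3] "dog" : N
  [3,8] S\PP   >
    [3,4] "clearly" : (S\PP)/NP
    [4,8] NP   <
      [4,6] PP   >
        [4,5] "cat" : PP/S
        [5,6] "found" : S
      [6,8] NP\PP   <
        [6,7] "on" : NP\S
        [7,8] "park" : (NP\PP)\(NP\S)

[0,1] PP/(N/PP)  lex  "song"
[1,2] (N/PP)/N  lex  "here"
[0,2] PP/N  >B  k=1
[2,3] N  lex  "dog"
[0,3] PP  >  k=2
[3,4] (S\PP)/NP  lex  "clearly"
[4,5] PP/S  lex  "cat"
[5,6] S  lex  "found"
[4,6] PP  >  k=5
[6,7] NP\S  lex  "on"
[7,8] (NP\PP)\(NP\S)  lex  "park"
[6,8] NP\PP  <  k=7
[4,8] NP  <  k=6
[3,8] S\PP  >  k=4
[0,8] S  <  k=3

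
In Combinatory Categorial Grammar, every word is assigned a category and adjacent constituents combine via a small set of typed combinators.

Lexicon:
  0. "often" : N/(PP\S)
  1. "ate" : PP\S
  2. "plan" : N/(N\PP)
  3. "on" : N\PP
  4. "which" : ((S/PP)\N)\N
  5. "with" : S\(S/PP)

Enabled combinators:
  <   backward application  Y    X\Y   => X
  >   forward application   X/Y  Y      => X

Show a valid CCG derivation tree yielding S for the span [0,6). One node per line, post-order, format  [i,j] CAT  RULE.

[0,1] N/(PP\S)  lex  "often"
[1,2] PP\S  lex  "ate"
[0,2] N  >  k=1
[2,3] N/(N\PP)  lex  "plan"
[3,4] N\PP  lex  "on"
[2,4] N  >  k=3
[4,5] ((S/PP)\N)\N  lex  "which"
[2,5] (S/PP)\N  <  k=4
[0,5] S/PP  <  k=2
[5,6] S\(S/PP)  lex  "with"
[0,6] S  <  k=5

[0,6] S   <
  [0,5] S/PP   <
    [0,2] N   >
      [0,1] "often" : N/(PP\S)
      [1,2] "ate" : PP\S
    [2,5] (S/PP)\N   <
      [2,4] N   >
        [2,3] "plan" : N/(N\PP)
        [3,4] "on" : N\PP
      [4,5] "which" : ((S/PP)\N)\N
  [5,6] "with" : S\(S/PP)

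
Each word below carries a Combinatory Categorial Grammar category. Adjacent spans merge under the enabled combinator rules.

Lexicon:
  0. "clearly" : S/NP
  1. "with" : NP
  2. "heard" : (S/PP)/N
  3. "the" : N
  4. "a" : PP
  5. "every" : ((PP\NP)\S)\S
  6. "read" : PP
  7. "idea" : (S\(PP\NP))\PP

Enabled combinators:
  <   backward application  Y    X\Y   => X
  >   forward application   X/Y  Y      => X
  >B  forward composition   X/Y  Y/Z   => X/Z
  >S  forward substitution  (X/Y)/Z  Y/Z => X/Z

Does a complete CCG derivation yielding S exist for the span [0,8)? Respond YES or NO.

YES

[0,8] S   <
  [0,6] PP\NP   <
    [0,2] S   >
      [0,1] "clearly" : S/NP
      [1,2] "with" : NP
    [2,6] (PP\NP)\S   <
      [2,5] S   >
        [2,4] S/PP   >
          [2,3] "heard" : (S/PP)/N
          [3,4] "the" : N
        [4,5] "a" : PP
      [5,6] "every" : ((PP\NP)\S)\S
  [6,8] S\(PP\NP)   <
    [6,7] "read" : PP
    [7,8] "idea" : (S\(PP\NP))\PP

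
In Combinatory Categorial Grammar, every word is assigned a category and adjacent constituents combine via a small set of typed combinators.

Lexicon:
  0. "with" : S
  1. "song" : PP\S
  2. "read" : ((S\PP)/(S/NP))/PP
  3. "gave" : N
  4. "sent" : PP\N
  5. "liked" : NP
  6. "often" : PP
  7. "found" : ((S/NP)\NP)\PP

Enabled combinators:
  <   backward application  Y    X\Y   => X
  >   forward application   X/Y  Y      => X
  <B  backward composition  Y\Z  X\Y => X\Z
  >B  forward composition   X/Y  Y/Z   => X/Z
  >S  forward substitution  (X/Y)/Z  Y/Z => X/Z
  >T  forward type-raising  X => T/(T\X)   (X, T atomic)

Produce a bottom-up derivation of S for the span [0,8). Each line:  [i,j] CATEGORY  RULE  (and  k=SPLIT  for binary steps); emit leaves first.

[0,8] S   <
  [0,2] PP   <
    [0,1] "with" : S
    [1,2] "song" : PP\S
  [2,8] S\PP   >
    [2,5] (S\PP)/(S/NP)   >
      [2,3] "read" : ((S\PP)/(S/NP))/PP
      [3,5] PP   <
        [3,4] "gave" : N
        [4,5] "sent" : PP\N
    [5,8] S/NP   <
      [5,6] "liked" : NP
      [6,8] (S/NP)\NP   <
        [6,7] "often" : PP
        [7,8] "found" : ((S/NP)\NP)\PP

[0,1] S  lex  "with"
[1,2] PP\S  lex  "song"
[0,2] PP  <  k=1
[2,3] ((S\PP)/(S/NP))/PP  lex  "read"
[3,4] N  lex  "gave"
[4,5] PP\N  lex  "sent"
[3,5] PP  <  k=4
[2,5] (S\PP)/(S/NP)  >  k=3
[5,6] NP  lex  "liked"
[6,7] PP  lex  "often"
[7,8] ((S/NP)\NP)\PP  lex  "found"
[6,8] (S/NP)\NP  <  k=7
[5,8] S/NP  <  k=6
[2,8] S\PP  >  k=5
[0,8] S  <  k=2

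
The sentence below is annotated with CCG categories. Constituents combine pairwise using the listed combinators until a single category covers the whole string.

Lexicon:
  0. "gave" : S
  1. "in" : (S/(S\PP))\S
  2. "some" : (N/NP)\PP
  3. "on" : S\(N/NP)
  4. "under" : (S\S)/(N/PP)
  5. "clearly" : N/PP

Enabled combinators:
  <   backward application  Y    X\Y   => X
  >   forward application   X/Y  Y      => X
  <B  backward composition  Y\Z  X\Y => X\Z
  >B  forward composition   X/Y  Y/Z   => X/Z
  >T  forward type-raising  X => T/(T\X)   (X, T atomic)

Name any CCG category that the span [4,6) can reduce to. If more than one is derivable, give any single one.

[0,6] S   >
  [0,2] S/(S\PP)   <
    [0,1] "gave" : S
    [1,2] "in" : (S/(S\PP))\S
  [2,6] S\PP   <B
    [2,4] S\PP   <B
      [2,3] "some" : (N/NP)\PP
      [3,4] "on" : S\(N/NP)
    [4,6] S\S   >
      [4,5] "under" : (S\S)/(N/PP)
      [5,6] "clearly" : N/PP

S\S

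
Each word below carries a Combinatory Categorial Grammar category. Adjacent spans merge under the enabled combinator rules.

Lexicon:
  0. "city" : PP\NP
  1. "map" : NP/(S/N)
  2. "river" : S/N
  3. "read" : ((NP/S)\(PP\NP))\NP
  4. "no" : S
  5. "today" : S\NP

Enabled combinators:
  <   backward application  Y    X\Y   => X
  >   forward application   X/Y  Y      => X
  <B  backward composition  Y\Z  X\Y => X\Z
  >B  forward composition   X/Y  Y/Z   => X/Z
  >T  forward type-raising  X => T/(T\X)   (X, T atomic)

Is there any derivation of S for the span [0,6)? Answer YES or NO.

[0,6] S   <
  [0,5] NP   >
    [0,4] NP/S   <
      [0,1] "city" : PP\NP
      [1,4] (NP/S)\(PP\NP)   <
        [1,3] NP   >
          [1,2] "map" : NP/(S/N)
          [2,3] "river" : S/N
        [3,4] "read" : ((NP/S)\(PP\NP))\NP
    [4,5] "no" : S
  [5,6] "today" : S\NP

YES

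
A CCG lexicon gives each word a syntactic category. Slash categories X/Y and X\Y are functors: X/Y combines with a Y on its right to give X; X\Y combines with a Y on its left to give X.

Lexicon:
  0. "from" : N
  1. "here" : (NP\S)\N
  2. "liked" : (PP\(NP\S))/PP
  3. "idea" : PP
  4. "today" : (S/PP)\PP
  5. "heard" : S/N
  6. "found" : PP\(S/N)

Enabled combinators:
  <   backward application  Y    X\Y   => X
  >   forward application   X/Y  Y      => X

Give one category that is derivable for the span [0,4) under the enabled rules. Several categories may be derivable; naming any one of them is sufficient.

PP

[0,7] S   >
  [0,5] S/PP   <
    [0,4] PP   <
      [0,2] NP\S   <
        [0,1] "from" : N
        [1,2] "here" : (NP\S)\N
      [2,4] PP\(NP\S)   >
        [2,3] "liked" : (PP\(NP\S))/PP
        [3,4] "idea" : PP
    [4,5] "today" : (S/PP)\PP
  [5,7] PP   <
    [5,6] "heard" : S/N
    [6,7] "found" : PP\(S/N)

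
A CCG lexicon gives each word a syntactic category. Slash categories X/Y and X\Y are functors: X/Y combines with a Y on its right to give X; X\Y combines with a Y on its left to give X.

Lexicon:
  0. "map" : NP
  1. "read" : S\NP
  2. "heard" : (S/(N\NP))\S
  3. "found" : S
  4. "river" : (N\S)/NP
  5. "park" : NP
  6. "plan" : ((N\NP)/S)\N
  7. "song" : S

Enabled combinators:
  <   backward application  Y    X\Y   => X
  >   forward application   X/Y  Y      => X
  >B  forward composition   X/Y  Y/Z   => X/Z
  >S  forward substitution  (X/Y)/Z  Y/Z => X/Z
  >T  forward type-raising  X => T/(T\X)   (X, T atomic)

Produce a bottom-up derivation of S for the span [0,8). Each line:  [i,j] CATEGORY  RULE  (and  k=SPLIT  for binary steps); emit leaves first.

[0,8] S   >
  [0,3] S/(N\NP)   <
    [0,2] S   <
      [0,1] "map" : NP
      [1,2] "read" : S\NP
    [2,3] "heard" : (S/(N\NP))\S
  [3,8] N\NP   >
    [3,7] (N\NP)/S   <
      [3,6] N   >
        [3,4] N/(N\S)   >T
          [3,4] "found" : S
        [4,6] N\S   >
          [4,5] "river" : (N\S)/NP
          [5,6] "park" : NP
      [6,7] "plan" : ((N\NP)/S)\N
    [7,8] "song" : S

[0,1] NP  lex  "map"
[1,2] S\NP  lex  "read"
[0,2] S  <  k=1
[2,3] (S/(N\NP))\S  lex  "heard"
[0,3] S/(N\NP)  <  k=2
[3,4] S  lex  "found"
[3,4] N/(N\S)  >T
[4,5] (N\S)/NP  lex  "river"
[5,6] NP  lex  "park"
[4,6] N\S  >  k=5
[3,6] N  >  k=4
[6,7] ((N\NP)/S)\N  lex  "plan"
[3,7] (N\NP)/S  <  k=6
[7,8] S  lex  "song"
[3,8] N\NP  >  k=7
[0,8] S  >  k=3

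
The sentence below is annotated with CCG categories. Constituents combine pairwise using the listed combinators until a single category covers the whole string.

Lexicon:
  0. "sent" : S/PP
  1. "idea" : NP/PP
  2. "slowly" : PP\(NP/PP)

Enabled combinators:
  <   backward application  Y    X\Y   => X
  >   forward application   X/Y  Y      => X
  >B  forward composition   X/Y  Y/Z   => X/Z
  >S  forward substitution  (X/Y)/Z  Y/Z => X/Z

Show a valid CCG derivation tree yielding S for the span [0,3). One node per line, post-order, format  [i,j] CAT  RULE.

[0,3] S   >
  [0,1] "sent" : S/PP
  [1,3] PP   <
    [1,2] "idea" : NP/PP
    [2,3] "slowly" : PP\(NP/PP)

[0,1] S/PP  lex  "sent"
[1,2] NP/PP  lex  "idea"
[2,3] PP\(NP/PP)  lex  "slowly"
[1,3] PP  <  k=2
[0,3] S  >  k=1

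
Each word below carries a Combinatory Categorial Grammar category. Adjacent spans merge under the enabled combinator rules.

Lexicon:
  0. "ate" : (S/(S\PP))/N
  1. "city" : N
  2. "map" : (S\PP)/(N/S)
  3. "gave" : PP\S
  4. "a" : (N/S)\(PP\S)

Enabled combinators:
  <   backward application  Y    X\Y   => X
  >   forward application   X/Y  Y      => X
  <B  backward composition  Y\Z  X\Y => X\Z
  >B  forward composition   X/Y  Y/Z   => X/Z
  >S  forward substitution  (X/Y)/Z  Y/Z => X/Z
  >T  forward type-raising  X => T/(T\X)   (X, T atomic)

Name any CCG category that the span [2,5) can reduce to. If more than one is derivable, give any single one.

S\PP

[0,5] S   >
  [0,2] S/(S\PP)   >
    [0,1] "ate" : (S/(S\PP))/N
    [1,2] "city" : N
  [2,5] S\PP   >
    [2,3] "map" : (S\PP)/(N/S)
    [3,5] N/S   <
      [3,4] "gave" : PP\S
      [4,5] "a" : (N/S)\(PP\S)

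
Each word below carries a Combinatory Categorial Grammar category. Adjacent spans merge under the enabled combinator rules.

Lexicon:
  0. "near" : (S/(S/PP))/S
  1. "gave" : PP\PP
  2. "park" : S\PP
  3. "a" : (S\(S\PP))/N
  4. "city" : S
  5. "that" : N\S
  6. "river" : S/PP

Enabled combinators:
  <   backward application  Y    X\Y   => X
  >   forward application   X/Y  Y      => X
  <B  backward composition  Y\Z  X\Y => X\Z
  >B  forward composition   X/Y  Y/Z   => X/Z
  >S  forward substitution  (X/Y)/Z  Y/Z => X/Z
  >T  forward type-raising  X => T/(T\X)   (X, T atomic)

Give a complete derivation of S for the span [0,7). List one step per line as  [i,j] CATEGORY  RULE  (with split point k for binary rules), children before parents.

[0,7] S   >
  [0,6] S/(S/PP)   >
    [0,1] "near" : (S/(S/PP))/S
    [1,6] S   <
      [1,3] S\PP   <B
        [1,2] "gave" : PP\PP
        [2,3] "park" : S\PP
      [3,6] S\(S\PP)   >
        [3,4] "a" : (S\(S\PP))/N
        [4,6] N   <
          [4,5] "city" : S
          [5,6] "that" : N\S
  [6,7] "river" : S/PP

[0,1] (S/(S/PP))/S  lex  "near"
[1,2] PP\PP  lex  "gave"
[2,3] S\PP  lex  "park"
[1,3] S\PP  <B  k=2
[3,4] (S\(S\PP))/N  lex  "a"
[4,5] S  lex  "city"
[5,6] N\S  lex  "that"
[4,6] N  <  k=5
[3,6] S\(S\PP)  >  k=4
[1,6] S  <  k=3
[0,6] S/(S/PP)  >  k=1
[6,7] S/PP  lex  "river"
[0,7] S  >  k=6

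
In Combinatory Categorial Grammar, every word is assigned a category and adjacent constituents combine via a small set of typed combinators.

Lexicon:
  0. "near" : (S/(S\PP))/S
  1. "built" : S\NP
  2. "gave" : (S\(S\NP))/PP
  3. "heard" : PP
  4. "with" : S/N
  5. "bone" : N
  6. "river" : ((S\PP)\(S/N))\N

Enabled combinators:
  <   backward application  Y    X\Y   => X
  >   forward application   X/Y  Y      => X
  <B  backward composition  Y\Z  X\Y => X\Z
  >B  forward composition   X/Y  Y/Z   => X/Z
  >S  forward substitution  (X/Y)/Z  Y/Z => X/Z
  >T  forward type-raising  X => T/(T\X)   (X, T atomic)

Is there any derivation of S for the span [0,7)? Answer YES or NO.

[0,7] S   >
  [0,4] S/(S\PP)   >
    [0,1] "near" : (S/(S\PP))/S
    [1,4] S   <
      [1,2] "built" : S\NP
      [2,4] S\(S\NP)   >
        [2,3] "gave" : (S\(S\NP))/PP
        [3,4] "heard" : PP
  [4,7] S\PP   <
    [4,5] "with" : S/N
    [5,7] (S\PP)\(S/N)   <
      [5,6] "bone" : N
      [6,7] "river" : ((S\PP)\(S/N))\N

YES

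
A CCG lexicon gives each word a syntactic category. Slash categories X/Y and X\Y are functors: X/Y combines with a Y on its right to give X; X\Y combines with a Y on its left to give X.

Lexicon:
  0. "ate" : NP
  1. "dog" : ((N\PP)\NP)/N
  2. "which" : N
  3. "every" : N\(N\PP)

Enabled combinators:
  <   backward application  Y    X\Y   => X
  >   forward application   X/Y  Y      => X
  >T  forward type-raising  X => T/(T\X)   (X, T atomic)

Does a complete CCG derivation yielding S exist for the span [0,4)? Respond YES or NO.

NP ((N\PP)\NP)/N N N\(N\PP)
CKY chart[0,4] = {N, N/(N\N), NP/(NP\N), PP/(PP\N), S/(S\N)}; S ∉ chart

NO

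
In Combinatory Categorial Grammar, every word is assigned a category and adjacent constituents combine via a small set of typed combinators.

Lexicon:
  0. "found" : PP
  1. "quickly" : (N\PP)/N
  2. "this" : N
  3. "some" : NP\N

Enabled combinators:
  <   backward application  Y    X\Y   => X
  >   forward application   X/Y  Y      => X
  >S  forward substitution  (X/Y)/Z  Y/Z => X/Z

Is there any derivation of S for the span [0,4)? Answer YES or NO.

PP (N\PP)/N N NP\N
CKY chart[0,4] = {NP}; S ∉ chart

NO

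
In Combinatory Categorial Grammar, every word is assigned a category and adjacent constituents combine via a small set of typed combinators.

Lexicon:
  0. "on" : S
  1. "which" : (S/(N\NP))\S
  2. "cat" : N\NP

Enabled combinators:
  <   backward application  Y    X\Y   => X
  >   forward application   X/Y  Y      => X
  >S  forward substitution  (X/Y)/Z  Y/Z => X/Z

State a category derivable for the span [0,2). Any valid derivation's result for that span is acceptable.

S/(N\NP)

[0,3] S   >
  [0,2] S/(N\NP)   <
    [0,1] "on" : S
    [1,2] "which" : (S/(N\NP))\S
  [2,3] "cat" : N\NP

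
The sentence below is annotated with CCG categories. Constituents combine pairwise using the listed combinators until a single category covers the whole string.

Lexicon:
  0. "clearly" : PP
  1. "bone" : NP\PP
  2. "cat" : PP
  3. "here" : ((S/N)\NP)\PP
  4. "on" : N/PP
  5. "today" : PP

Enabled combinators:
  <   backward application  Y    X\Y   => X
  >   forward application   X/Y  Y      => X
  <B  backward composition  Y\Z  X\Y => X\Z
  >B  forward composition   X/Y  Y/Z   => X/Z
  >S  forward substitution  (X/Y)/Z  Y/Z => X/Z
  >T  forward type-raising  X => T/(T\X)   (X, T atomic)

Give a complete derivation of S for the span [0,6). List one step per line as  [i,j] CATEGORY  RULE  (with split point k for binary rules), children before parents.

[0,6] S   >
  [0,4] S/N   <
    [0,2] NP   <
      [0,1] "clearly" : PP
      [1,2] "bone" : NP\PP
    [2,4] (S/N)\NP   <
      [2,3] "cat" : PP
      [3,4] "here" : ((S/N)\NP)\PP
  [4,6] N   >
    [4,5] "on" : N/PP
    [5,6] "today" : PP

[0,1] PP  lex  "clearly"
[1,2] NP\PP  lex  "bone"
[0,2] NP  <  k=1
[2,3] PP  lex  "cat"
[3,4] ((S/N)\NP)\PP  lex  "here"
[2,4] (S/N)\NP  <  k=3
[0,4] S/N  <  k=2
[4,5] N/PP  lex  "on"
[5,6] PP  lex  "today"
[4,6] N  >  k=5
[0,6] S  >  k=4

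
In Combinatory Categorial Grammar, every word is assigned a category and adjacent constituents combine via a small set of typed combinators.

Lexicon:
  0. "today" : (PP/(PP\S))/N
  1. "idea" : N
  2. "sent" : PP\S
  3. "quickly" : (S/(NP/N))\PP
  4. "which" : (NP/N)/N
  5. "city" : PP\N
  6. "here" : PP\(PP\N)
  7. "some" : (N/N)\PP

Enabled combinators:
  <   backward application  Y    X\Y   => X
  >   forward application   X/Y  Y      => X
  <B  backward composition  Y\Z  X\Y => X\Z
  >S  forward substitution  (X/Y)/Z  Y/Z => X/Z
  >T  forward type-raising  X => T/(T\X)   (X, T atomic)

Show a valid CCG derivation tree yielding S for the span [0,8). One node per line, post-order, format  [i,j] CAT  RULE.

[0,1] (PP/(PP\S))/N  lex  "today"
[1,2] N  lex  "idea"
[0,2] PP/(PP\S)  >  k=1
[2,3] PP\S  lex  "sent"
[0,3] PP  >  k=2
[3,4] (S/(NP/N))\PP  lex  "quickly"
[0,4] S/(NP/N)  <  k=3
[4,5] (NP/N)/N  lex  "which"
[5,6] PP\N  lex  "city"
[6,7] PP\(PP\N)  lex  "here"
[5,7] PP  <  k=6
[7,8] (N/N)\PP  lex  "some"
[5,8] N/N  <  k=7
[4,8] NP/N  >S  k=5
[0,8] S  >  k=4

[0,8] S   >
  [0,4] S/(NP/N)   <
    [0,3] PP   >
      [0,2] PP/(PP\S)   >
        [0,1] "today" : (PP/(PP\S))/N
        [1,2] "idea" : N
      [2,3] "sent" : PP\S
    [3,4] "quickly" : (S/(NP/N))\PP
  [4,8] NP/N   >S
    [4,5] "which" : (NP/N)/N
    [5,8] N/N   <
      [5,7] PP   <
        [5,6] "city" : PP\N
        [6,7] "here" : PP\(PP\N)
      [7,8] "some" : (N/N)\PP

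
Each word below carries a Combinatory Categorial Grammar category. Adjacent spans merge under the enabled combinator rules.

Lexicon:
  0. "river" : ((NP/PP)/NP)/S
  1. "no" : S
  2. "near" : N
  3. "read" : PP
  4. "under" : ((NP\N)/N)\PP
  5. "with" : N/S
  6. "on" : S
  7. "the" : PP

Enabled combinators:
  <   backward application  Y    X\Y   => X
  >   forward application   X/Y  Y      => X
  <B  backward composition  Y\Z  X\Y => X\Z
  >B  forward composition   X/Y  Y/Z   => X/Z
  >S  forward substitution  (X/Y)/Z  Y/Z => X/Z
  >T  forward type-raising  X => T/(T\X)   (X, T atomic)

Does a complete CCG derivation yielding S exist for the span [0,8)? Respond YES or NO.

((NP/PP)/NP)/S S N PP ((NP\N)/N)\PP N/S S PP
CKY chart[0,8] = {N/(N\NP), NP, NP/(NP\NP), NP/(PP\PP), PP/(PP\NP), S/(S\NP)}; S ∉ chart

NO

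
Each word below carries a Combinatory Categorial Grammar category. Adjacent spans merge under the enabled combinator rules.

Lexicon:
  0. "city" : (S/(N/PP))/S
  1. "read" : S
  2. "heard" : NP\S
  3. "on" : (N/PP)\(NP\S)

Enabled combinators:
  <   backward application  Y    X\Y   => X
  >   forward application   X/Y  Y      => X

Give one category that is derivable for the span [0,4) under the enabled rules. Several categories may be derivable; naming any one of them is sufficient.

S

[0,4] S   >
  [0,2] S/(N/PP)   >
    [0,1] "city" : (S/(N/PP))/S
    [1,2] "read" : S
  [2,4] N/PP   <
    [2,3] "heard" : NP\S
    [3,4] "on" : (N/PP)\(NP\S)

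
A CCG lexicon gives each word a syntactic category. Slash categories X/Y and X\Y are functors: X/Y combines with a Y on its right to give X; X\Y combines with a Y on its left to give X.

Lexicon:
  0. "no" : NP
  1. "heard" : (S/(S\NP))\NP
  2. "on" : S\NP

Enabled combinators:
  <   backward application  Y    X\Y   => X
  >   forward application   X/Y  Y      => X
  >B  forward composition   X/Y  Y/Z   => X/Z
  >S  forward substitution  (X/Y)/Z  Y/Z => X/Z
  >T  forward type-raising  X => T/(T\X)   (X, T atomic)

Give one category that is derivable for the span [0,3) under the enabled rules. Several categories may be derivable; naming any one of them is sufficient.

S

[0,3] S   >
  [0,2] S/(S\NP)   <
    [0,1] "no" : NP
    [1,2] "heard" : (S/(S\NP))\NP
  [2,3] "on" : S\NP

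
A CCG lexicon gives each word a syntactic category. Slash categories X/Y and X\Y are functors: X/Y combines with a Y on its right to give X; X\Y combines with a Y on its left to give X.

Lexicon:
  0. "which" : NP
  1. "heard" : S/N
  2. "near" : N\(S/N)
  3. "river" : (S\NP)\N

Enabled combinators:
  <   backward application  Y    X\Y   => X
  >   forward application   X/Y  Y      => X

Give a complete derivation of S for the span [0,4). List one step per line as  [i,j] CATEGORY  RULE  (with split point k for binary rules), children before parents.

[0,4] S   <
  [0,1] "which" : NP
  [1,4] S\NP   <
    [1,3] N   <
      [1,2] "heard" : S/N
      [2,3] "near" : N\(S/N)
    [3,4] "river" : (S\NP)\N

[0,1] NP  lex  "which"
[1,2] S/N  lex  "heard"
[2,3] N\(S/N)  lex  "near"
[1,3] N  <  k=2
[3,4] (S\NP)\N  lex  "river"
[1,4] S\NP  <  k=3
[0,4] S  <  k=1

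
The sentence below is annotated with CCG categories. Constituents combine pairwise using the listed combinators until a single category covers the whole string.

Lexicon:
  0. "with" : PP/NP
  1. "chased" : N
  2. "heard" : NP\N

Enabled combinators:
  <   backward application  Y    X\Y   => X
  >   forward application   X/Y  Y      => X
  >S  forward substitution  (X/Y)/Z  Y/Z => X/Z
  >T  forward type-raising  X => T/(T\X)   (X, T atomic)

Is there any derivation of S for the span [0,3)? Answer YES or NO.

NO

PP/NP N NP\N
CKY chart[0,3] = {N/(N\PP), NP/(NP\PP), PP, PP/(PP\PP), S/(S\PP)}; S ∉ chart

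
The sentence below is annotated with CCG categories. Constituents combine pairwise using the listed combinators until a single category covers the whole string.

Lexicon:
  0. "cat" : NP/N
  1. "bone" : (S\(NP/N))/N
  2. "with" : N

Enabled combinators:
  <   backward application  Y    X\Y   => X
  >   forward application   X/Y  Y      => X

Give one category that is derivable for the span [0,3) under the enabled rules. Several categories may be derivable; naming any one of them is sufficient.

[0,3] S   <
  [0,1] "cat" : NP/N
  [1,3] S\(NP/N)   >
    [1,2] "bone" : (S\(NP/N))/N
    [2,3] "with" : N

S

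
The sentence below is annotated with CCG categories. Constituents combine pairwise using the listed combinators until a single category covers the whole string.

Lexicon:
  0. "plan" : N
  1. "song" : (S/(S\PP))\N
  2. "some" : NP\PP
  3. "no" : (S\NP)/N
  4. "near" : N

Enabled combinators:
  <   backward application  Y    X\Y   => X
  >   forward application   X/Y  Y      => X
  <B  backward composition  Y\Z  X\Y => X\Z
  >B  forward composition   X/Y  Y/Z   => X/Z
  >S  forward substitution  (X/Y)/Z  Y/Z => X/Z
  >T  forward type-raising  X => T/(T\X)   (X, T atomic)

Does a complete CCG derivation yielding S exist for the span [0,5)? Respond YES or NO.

[0,5] S   >
  [0,2] S/(S\PP)   <
    [0,1] "plan" : N
    [1,2] "song" : (S/(S\PP))\N
  [2,5] S\PP   <B
    [2,3] "some" : NP\PP
    [3,5] S\NP   >
      [3,4] "no" : (S\NP)/N
      [4,5] "near" : N

YES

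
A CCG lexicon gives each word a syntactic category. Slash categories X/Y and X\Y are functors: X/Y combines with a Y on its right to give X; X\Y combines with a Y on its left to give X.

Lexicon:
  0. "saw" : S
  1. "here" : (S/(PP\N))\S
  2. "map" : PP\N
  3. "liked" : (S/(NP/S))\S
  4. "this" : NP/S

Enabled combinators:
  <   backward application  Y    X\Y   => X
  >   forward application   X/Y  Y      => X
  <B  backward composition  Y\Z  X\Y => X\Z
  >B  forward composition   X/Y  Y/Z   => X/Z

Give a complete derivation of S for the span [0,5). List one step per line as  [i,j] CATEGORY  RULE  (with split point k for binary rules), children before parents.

[0,1] S  lex  "saw"
[1,2] (S/(PP\N))\S  lex  "here"
[0,2] S/(PP\N)  <  k=1
[2,3] PP\N  lex  "map"
[0,3] S  >  k=2
[3,4] (S/(NP/S))\S  lex  "liked"
[0,4] S/(NP/S)  <  k=3
[4,5] NP/S  lex  "this"
[0,5] S  >  k=4

[0,5] S   >
  [0,4] S/(NP/S)   <
    [0,3] S   >
      [0,2] S/(PP\N)   <
        [0,1] "saw" : S
        [1,2] "here" : (S/(PP\N))\S
      [2,3] "map" : PP\N
    [3,4] "liked" : (S/(NP/S))\S
  [4,5] "this" : NP/S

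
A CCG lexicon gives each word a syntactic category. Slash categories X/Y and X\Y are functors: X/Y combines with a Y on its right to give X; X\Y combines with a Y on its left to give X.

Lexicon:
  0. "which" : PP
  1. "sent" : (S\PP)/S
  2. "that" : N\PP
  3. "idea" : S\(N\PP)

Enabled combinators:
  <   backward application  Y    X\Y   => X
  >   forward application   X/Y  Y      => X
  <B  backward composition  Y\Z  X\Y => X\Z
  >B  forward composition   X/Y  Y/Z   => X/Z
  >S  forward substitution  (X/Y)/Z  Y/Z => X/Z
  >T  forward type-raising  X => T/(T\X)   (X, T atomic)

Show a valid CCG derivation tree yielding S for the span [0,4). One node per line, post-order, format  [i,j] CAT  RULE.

[0,1] PP  lex  "which"
[0,1] S/(S\PP)  >T
[1,2] (S\PP)/S  lex  "sent"
[2,3] N\PP  lex  "that"
[3,4] S\(N\PP)  lex  "idea"
[2,4] S  <  k=3
[1,4] S\PP  >  k=2
[0,4] S  >  k=1

[0,4] S   >
  [0,1] S/(S\PP)   >T
    [0,1] "which" : PP
  [1,4] S\PP   >
    [1,2] "sent" : (S\PP)/S
    [2,4] S   <
      [2,3] "that" : N\PP
      [3,4] "idea" : S\(N\PP)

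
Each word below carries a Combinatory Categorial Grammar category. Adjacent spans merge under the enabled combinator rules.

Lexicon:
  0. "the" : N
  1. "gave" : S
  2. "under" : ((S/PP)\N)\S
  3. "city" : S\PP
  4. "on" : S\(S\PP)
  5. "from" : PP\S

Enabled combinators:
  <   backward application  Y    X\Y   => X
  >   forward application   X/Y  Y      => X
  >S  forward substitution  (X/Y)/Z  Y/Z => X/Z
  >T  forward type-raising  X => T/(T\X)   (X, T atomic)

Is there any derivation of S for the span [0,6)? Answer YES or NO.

[0,6] S   >
  [0,3] S/PP   <
    [0,1] "the" : N
    [1,3] (S/PP)\N   <
      [1,2] "gave" : S
      [2,3] "under" : ((S/PP)\N)\S
  [3,6] PP   <
    [3,5] S   <
      [3,4] "city" : S\PP
      [4,5] "on" : S\(S\PP)
    [5,6] "from" : PP\S

YES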